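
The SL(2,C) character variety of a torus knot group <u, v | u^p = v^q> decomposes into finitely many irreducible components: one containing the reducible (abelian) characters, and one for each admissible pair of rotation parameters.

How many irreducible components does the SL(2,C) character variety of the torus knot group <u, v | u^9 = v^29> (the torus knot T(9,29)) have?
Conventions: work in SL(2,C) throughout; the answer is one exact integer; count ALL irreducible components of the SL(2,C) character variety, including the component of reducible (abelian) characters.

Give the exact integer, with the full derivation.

113

Gamma = < u, v | u^9 = v^29 > (torus knot T(9,29)); the central element u^9 = v^29 acts as +I or -I in any irreducible SL(2,C) representation.
On an irreducible component, tr(u) is locked at 2*cos(pi*alpha/9) for some alpha in 1..8, and tr(v) at 2*cos(pi*beta/29) for some beta in 1..28.
u^9 = (-1)^alpha I and v^29 = (-1)^beta I must agree, so alpha and beta have equal parity.
Counting: 4 odd alphas x 14 odd betas + 4 even alphas x 14 even betas = 56 + 56 = 112.
That is 112 components of irreducible characters, and with the reducible (abelian) component the total is 113.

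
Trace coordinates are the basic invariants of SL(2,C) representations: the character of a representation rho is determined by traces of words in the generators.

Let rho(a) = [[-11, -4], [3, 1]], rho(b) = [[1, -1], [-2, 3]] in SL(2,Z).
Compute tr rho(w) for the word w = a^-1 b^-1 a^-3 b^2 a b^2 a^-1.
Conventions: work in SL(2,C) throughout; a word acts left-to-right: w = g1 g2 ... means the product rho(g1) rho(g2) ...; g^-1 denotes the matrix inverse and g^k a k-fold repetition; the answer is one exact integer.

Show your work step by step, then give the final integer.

rho(a^-1) = [[1, 4], [-3, -11]]
... * rho(b^-1) = [[3, 1], [2, 1]]  ->  [[11, 5], [-31, -14]]
... * rho(a^-1) = [[1, 4], [-3, -11]]  ->  [[-4, -11], [11, 30]]
... * rho(a^-1) = [[1, 4], [-3, -11]]  ->  [[29, 105], [-79, -286]]
... * rho(a^-1) = [[1, 4], [-3, -11]]  ->  [[-286, -1039], [779, 2830]]
... * rho(b) = [[1, -1], [-2, 3]]  ->  [[1792, -2831], [-4881, 7711]]
... * rho(b) = [[1, -1], [-2, 3]]  ->  [[7454, -10285], [-20303, 28014]]
... * rho(a) = [[-11, -4], [3, 1]]  ->  [[-112849, -40101], [307375, 109226]]
... * rho(b) = [[1, -1], [-2, 3]]  ->  [[-32647, -7454], [88923, 20303]]
... * rho(b) = [[1, -1], [-2, 3]]  ->  [[-17739, 10285], [48317, -28014]]
... * rho(a^-1) = [[1, 4], [-3, -11]]  ->  [[-48594, -184091], [132359, 501422]]
tr = -48594 + 501422 = 452828

452828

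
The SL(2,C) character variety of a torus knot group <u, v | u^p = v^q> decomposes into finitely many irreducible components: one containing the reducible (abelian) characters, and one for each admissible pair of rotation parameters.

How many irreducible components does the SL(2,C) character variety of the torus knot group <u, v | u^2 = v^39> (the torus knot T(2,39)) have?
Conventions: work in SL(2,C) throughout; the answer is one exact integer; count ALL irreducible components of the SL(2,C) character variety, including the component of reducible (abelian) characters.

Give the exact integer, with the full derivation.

20

Gamma = < u, v | u^2 = v^39 > (torus knot T(2,39)); the central element u^2 = v^39 acts as +I or -I in any irreducible SL(2,C) representation.
On an irreducible component, tr(u) is locked at 2*cos(pi*alpha/2) for some alpha in 1..1, and tr(v) at 2*cos(pi*beta/39) for some beta in 1..38.
u^2 = (-1)^alpha I and v^39 = (-1)^beta I must agree, so alpha and beta have equal parity.
count pairs: odd alpha (1 choices) x odd beta (19), plus even alpha (0) x even beta (19): 1*19 + 0*19 = 19.
Total: 19 irreducible-character components + 1 reducible (abelian) component = 20.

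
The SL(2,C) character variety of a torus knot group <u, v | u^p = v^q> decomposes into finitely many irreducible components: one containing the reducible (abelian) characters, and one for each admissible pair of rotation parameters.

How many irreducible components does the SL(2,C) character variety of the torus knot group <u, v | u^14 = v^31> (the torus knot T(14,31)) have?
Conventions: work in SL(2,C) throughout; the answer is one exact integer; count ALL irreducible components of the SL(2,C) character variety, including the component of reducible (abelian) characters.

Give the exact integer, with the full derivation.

For T(14,31): irreducibility forces the central element u^14 = v^31 to one of +I, -I.
On an irreducible component, tr(u) is locked at 2*cos(pi*alpha/14) for some alpha in 1..13, and tr(v) at 2*cos(pi*beta/31) for some beta in 1..30.
u^14 = (-1)^alpha I and v^31 = (-1)^beta I must agree, so alpha and beta have equal parity.
Counting: 7 odd alphas x 15 odd betas + 6 even alphas x 15 even betas = 105 + 90 = 195.
Total: 195 irreducible-character components + 1 reducible (abelian) component = 196.

196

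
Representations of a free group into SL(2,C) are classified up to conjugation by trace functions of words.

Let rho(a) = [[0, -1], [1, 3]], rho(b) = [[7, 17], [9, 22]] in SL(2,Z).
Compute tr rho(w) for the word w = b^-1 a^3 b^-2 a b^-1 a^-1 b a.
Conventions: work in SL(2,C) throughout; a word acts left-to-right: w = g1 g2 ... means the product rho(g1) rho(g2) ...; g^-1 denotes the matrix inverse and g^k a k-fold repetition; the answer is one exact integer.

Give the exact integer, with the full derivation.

-735887

rho(b^-1) = [[22, -17], [-9, 7]]
... * rho(a) = [[0, -1], [1, 3]]  ->  [[-17, -73], [7, 30]]
... * rho(a) = [[0, -1], [1, 3]]  ->  [[-73, -202], [30, 83]]
... * rho(a) = [[0, -1], [1, 3]]  ->  [[-202, -533], [83, 219]]
... * rho(b^-1) = [[22, -17], [-9, 7]]  ->  [[353, -297], [-145, 122]]
... * rho(b^-1) = [[22, -17], [-9, 7]]  ->  [[10439, -8080], [-4288, 3319]]
... * rho(a) = [[0, -1], [1, 3]]  ->  [[-8080, -34679], [3319, 14245]]
... * rho(b^-1) = [[22, -17], [-9, 7]]  ->  [[134351, -105393], [-55187, 43292]]
... * rho(a^-1) = [[3, 1], [-1, 0]]  ->  [[508446, 134351], [-208853, -55187]]
... * rho(b) = [[7, 17], [9, 22]]  ->  [[4768281, 11599304], [-1958654, -4764615]]
... * rho(a) = [[0, -1], [1, 3]]  ->  [[11599304, 30029631], [-4764615, -12335191]]
tr = 11599304 + -12335191 = -735887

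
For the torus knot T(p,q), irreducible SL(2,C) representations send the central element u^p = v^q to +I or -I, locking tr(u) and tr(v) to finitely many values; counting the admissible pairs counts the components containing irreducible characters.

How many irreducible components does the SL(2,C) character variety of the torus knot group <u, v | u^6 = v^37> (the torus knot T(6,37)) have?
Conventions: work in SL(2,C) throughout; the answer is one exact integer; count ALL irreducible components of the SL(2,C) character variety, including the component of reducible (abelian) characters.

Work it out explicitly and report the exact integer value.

For T(6,37): irreducibility forces the central element u^6 = v^37 to one of +I, -I.
So on each irreducible component the traces are pinned: tr(u) = 2*cos(pi*alpha/6) with 1 <= alpha <= 5, tr(v) = 2*cos(pi*beta/37) with 1 <= beta <= 36.
u^6 = (-1)^alpha I and v^37 = (-1)^beta I must agree, so alpha and beta have equal parity.
count pairs: odd alpha (3 choices) x odd beta (18), plus even alpha (2) x even beta (18): 3*18 + 2*18 = 90.
components with irreducible characters: 90; plus the single component of reducible (abelian) characters: total 91.

91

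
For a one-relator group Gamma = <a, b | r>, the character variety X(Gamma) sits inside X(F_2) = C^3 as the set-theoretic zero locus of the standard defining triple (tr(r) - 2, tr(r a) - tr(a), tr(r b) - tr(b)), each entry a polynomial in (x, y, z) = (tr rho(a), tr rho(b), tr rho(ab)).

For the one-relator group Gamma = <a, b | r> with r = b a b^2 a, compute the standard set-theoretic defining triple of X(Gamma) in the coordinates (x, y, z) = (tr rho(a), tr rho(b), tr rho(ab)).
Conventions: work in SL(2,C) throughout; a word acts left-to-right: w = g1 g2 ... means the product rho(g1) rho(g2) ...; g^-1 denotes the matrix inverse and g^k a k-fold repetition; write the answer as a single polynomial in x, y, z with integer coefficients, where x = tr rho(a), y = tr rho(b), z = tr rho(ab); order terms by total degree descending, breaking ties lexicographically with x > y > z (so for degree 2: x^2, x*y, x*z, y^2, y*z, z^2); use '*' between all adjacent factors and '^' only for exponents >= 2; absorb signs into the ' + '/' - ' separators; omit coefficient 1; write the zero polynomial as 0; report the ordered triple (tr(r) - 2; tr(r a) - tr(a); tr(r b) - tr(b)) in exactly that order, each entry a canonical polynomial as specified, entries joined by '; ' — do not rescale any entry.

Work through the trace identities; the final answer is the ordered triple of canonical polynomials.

y*z^2 - x*z - y - 2; x*y*z^2 - x^2*z - y^2*z - x + z; y^2*z^2 - 2*x*y*z + x^2 - y - 2

tr(a b a b) = tr(b a) tr(b a) - tr(1)  (split on b) = z^2 - 2
tr(a b a) = tr(a) tr(b a) - tr(b)  (reduce the a square) = x*z - y
tr(b a b^2 a) = tr(b) tr(a b a b) - tr(a b a)  (reduce the b square) = y*z^2 - x*z - y
tr(b a b) = tr(b) tr(a b) - tr(a) = y*z - x
tr(a^2 b a b) = tr(a) tr(b a b a) - tr(b a b) = x*z^2 - y*z - x
tr(a^2 b a) = tr(a) tr(b a^2) - tr(b a) = x^2*z - x*y - z
tr(b a b^2 a^2) = tr(b) tr(a^2 b a b) - tr(a^2 b a) = x*y*z^2 - x^2*z - y^2*z + z
tr(a^2) = tr(a) tr(a) - tr(1)   [square of a] = x^2 - 2
tr(a b^2 a) = tr(b) tr(a^2 b) - tr(a^2)   [square of b] = x*y*z - x^2 - y^2 + 2
tr(b a b^2 a b) = tr(b) tr(a b^2 a b) - tr(a b^2 a)   [square of b] = y^2*z^2 - 2*x*y*z + x^2 - 2
assemble the triple (tr(r) - 2; tr(r a) - x; tr(r b) - y)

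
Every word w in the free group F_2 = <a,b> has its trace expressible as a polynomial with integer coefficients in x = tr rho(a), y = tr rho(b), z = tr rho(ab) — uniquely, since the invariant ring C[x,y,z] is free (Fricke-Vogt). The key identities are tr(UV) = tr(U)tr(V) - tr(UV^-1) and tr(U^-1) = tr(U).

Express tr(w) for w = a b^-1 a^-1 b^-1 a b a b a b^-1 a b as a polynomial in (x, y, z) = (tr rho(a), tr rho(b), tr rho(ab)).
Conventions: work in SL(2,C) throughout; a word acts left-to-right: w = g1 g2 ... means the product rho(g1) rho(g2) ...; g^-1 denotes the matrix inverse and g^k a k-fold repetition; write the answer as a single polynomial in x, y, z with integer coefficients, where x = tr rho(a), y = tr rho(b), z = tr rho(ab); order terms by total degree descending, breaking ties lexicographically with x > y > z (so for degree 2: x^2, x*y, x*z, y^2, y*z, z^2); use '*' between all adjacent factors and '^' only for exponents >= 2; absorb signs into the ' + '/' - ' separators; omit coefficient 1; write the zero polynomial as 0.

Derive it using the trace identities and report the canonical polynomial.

x^2*y^2*z^4 - x^3*y*z^3 - 2*x*y^3*z^3 - 2*x*y*z^5 + x^2*y^2*z^2 + x^2*z^4 + y^4*z^2 + 2*y^2*z^4 + z^6 + x^3*y*z + 6*x*y*z^3 - x^2*y^2 - 3*x^2*z^2 - 6*y^2*z^2 - 6*z^4 - x*y*z + x^2 + y^2 + 9*z^2 - 2

use: trace(b a b a) = trace(b a) * trace(b a) - trace(1)   [split at a repeated b] = z^2 - 2
trace(b a b) = trace(b) * trace(a b) - trace(a)   [square of b] = y*z - x
trace(a b a b a) = trace(a) * trace(b a b a) - trace(b a b)   [square of a] = x*z^2 - y*z - x
trace(a^2 b a b a) = trace(a) * trace(a b a b a) - trace(a b a b)   [square of a] = x^2*z^2 - x*y*z - x^2 - z^2 + 2
trace(b a b a b a) = trace(b a) * trace(b a b a) - trace(b^-1 a^-1)   [split at a repeated b] = z^3 - 3*z
trace(a b a) = trace(a) * trace(b a) - trace(b)   [square of a] = x*z - y
use: trace(b a b a b) = trace(b) * trace(a b a b) - trace(a b a)   [square of b] = y*z^2 - x*z - y
use: trace(a^2 b a b a b) = trace(a) * trace(b a b a b a) - trace(b a b a b)   [square of a] = x*z^3 - y*z^2 - 2*x*z + y
trace(a b a b a b^-1 a) = trace(a^2 b a b a) * trace(b) - trace(a^2 b a b a b)   [inverse elimination on b] = x^2*y*z^2 - x*y^2*z - x*z^3 - x^2*y + 2*x*z + y
trace(a^2) = trace(a) * trace(a) - trace(1)   [square of a] = x^2 - 2
trace(b a^2 b) = trace(b) * trace(a^2 b) - trace(a^2)   [square of b] = x*y*z - x^2 - y^2 + 2
trace(a b a^2 b a) = trace(a) * trace(b a^2 b a) - trace(b a^2 b)   [square of a] = x^2*z^2 - 2*x*y*z + y^2 - 2
use: trace(a b a b^2 a b a) = trace(b) * trace(a b a^2 b a b) - trace(a b a^2 b a)   [square of b] = x*y*z^3 - x^2*z^2 - y^2*z^2 + 2
trace(a b a b a b a b) = trace(a b a b a b) * trace(a b) - trace(b a b a)   [split at a repeated a] = z^4 - 4*z^2 + 2
use: trace(a b a b^2 a b a b) = trace(b) * trace(a b a b a b a b) - trace(a b a b a b a)   [square of b] = y*z^4 - x*z^3 - 3*y*z^2 + 2*x*z + y
trace(b a b a b^-1 a b a b) = trace(a b a b^2 a b a) * trace(b) - trace(a b a b^2 a b a b)   [inverse elimination on b] = x*y^2*z^3 - x^2*y*z^2 - y^3*z^2 - y*z^4 + x*z^3 + 3*y*z^2 - 2*x*z + y
use: trace(a b^2 a b a b) = trace(b) * trace(a b a b a b) - trace(a b a b a)   [square of b] = y*z^3 - x*z^2 - 2*y*z + x
trace(a b a^2) = trace(a) * trace(b a^2) - trace(b a)   [square of a] = x^2*z - x*y - z
use: trace(a b^2 a b a) = trace(b) * trace(a b a^2 b) - trace(a b a^2)   [square of b] = x*y*z^2 - x^2*z - y^2*z + z
apply: trace(b a b^2 a b a b) = trace(b) * trace(a b^2 a b a b) - trace(a b^2 a b a)   [square of b] = y^2*z^3 - 2*x*y*z^2 + x^2*z - y^2*z + x*y - z
apply: trace(b a b a b a^2 b a b) = trace(a) * trace(b a b^2 a b a b a) - trace(b a b^2 a b a b)   [square of a] = x*y*z^4 - x^2*z^3 - y^2*z^3 - x*y*z^2 + x^2*z + y^2*z + z
trace(b a b a b a b a b a) = trace(b a b a b a) * trace(b a b a) - trace(a b)   [split at a repeated b] = z^5 - 5*z^3 + 5*z
apply: trace(b a b a b a^2 b a b a) = trace(a) * trace(b a b a b a b a b a) - trace(b a b a b a b a b)   [square of a] = x*z^5 - y*z^4 - 4*x*z^3 + 3*y*z^2 + 3*x*z - y
trace(a b a b a^-1 b a b a b a) = trace(b a b a b a^2 b a b) * trace(a) - trace(b a b a b a^2 b a b a)   [inverse elimination on a] = x^2*y*z^4 - x^3*z^3 - x*y^2*z^3 - x*z^5 - x^2*y*z^2 + y*z^4 + x^3*z + x*y^2*z + 4*x*z^3 - 3*y*z^2 - 2*x*z + y
apply: trace(a b a b a b a b a) = trace(a) * trace(b a b a b a b a) - trace(b a b a b a b)   [square of a] = x*z^4 - y*z^3 - 3*x*z^2 + 2*y*z + x
trace(b a b a b a b a b a b) = trace(b) * trace(a b a b a b a b a b) - trace(a b a b a b a b a)   [square of b] = y*z^5 - x*z^4 - 4*y*z^3 + 3*x*z^2 + 3*y*z - x
apply: trace(b a b a b a b a b a b a) = trace(b a) * trace(b a b a b a b a b a) - trace(b^-1 a^-1 b^-1 a^-1 b^-1 a^-1 b^-1 a^-1)   [split at a repeated b] = z^6 - 6*z^4 + 9*z^2 - 2
trace(a b a b a^-1 b a b a b a b) = trace(b a b a b a b a b a b) * trace(a) - trace(b a b a b a b a b a b a)   [inverse elimination on a] = x*y*z^5 - x^2*z^4 - z^6 - 4*x*y*z^3 + 3*x^2*z^2 + 6*z^4 + 3*x*y*z - x^2 - 9*z^2 + 2
trace(a b a b a b^-1 a b a b a^-1 b) = trace(a b a b a^-1 b a b a b a) * trace(b) - trace(a b a b a^-1 b a b a b a b)   [inverse elimination on b] = x^2*y^2*z^4 - x^3*y*z^3 - x*y^3*z^3 - 2*x*y*z^5 - x^2*y^2*z^2 + x^2*z^4 + y^2*z^4 + z^6 + x^3*y*z + x*y^3*z + 8*x*y*z^3 - 3*x^2*z^2 - 3*y^2*z^2 - 6*z^4 - 5*x*y*z + x^2 + y^2 + 9*z^2 - 2
trace(a^-1 b^-1 a b a b a b^-1 a b a b) = trace(a b a b a b^-1 a b a b a^-1) * trace(b) - trace(a b a b a b^-1 a b a b a^-1 b)   [inverse elimination on b] = -x^2*y^2*z^4 + x^3*y*z^3 + 2*x*y^3*z^3 + 2*x*y*z^5 - x^2*z^4 - y^4*z^2 - 2*y^2*z^4 - z^6 - x^3*y*z - x*y^3*z - 7*x*y*z^3 + 3*x^2*z^2 + 6*y^2*z^2 + 6*z^4 + 3*x*y*z - x^2 - 9*z^2 + 2
trace(a b^-1 a^-1 b^-1 a b a b a b^-1 a b) = trace(a^-1 b^-1 a b a b a b^-1 a b a) * trace(b) - trace(a^-1 b^-1 a b a b a b^-1 a b a b)   [inverse elimination on b] = x^2*y^2*z^4 - x^3*y*z^3 - 2*x*y^3*z^3 - 2*x*y*z^5 + x^2*y^2*z^2 + x^2*z^4 + y^4*z^2 + 2*y^2*z^4 + z^6 + x^3*y*z + 6*x*y*z^3 - x^2*y^2 - 3*x^2*z^2 - 6*y^2*z^2 - 6*z^4 - x*y*z + x^2 + y^2 + 9*z^2 - 2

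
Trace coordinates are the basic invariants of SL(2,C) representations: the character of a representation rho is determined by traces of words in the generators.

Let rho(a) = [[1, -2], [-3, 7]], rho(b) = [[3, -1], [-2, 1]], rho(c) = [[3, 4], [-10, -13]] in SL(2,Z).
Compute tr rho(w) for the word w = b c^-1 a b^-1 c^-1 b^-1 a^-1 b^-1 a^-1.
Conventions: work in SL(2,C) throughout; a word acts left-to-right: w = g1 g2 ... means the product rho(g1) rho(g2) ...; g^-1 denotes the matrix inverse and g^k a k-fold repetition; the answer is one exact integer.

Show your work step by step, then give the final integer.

-3080

rho(b) = [[3, -1], [-2, 1]]
... * rho(c^-1) = [[-13, -4], [10, 3]]  ->  [[-49, -15], [36, 11]]
... * rho(a) = [[1, -2], [-3, 7]]  ->  [[-4, -7], [3, 5]]
... * rho(b^-1) = [[1, 1], [2, 3]]  ->  [[-18, -25], [13, 18]]
... * rho(c^-1) = [[-13, -4], [10, 3]]  ->  [[-16, -3], [11, 2]]
... * rho(b^-1) = [[1, 1], [2, 3]]  ->  [[-22, -25], [15, 17]]
... * rho(a^-1) = [[7, 2], [3, 1]]  ->  [[-229, -69], [156, 47]]
... * rho(b^-1) = [[1, 1], [2, 3]]  ->  [[-367, -436], [250, 297]]
... * rho(a^-1) = [[7, 2], [3, 1]]  ->  [[-3877, -1170], [2641, 797]]
tr = -3877 + 797 = -3080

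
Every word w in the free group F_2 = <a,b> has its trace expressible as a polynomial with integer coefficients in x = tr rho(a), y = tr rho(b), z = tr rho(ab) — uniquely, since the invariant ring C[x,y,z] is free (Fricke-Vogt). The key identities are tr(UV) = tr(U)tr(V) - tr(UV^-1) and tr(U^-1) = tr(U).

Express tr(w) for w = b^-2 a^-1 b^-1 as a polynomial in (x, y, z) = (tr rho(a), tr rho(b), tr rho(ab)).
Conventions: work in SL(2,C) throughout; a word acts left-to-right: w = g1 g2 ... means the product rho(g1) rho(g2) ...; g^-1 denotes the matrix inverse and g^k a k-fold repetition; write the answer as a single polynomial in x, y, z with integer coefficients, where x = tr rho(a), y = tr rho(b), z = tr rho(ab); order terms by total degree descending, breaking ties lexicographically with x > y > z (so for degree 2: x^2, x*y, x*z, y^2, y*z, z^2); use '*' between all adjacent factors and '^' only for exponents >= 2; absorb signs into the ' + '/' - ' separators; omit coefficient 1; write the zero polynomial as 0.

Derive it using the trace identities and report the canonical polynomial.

y^2*z - x*y - z

trace(b^-1) = trace(b) = y
reduce: trace(b^-1 a) = trace(a) trace(b) - trace(a b) = x*y - z
so trace(b^-1 a^-1) = trace(b^-1) trace(a) - trace(b^-1 a) = z
reduce: trace(b^-1 a^-1 b^-1) = trace(b^-1 a^-1) trace(b) - trace(b^-1 a^-1 b) = y*z - x
trace(b^-2 a^-1 b^-1) = trace(b^-1 a^-1 b^-1) trace(b) - trace(b^-1 a^-1) = y^2*z - x*y - z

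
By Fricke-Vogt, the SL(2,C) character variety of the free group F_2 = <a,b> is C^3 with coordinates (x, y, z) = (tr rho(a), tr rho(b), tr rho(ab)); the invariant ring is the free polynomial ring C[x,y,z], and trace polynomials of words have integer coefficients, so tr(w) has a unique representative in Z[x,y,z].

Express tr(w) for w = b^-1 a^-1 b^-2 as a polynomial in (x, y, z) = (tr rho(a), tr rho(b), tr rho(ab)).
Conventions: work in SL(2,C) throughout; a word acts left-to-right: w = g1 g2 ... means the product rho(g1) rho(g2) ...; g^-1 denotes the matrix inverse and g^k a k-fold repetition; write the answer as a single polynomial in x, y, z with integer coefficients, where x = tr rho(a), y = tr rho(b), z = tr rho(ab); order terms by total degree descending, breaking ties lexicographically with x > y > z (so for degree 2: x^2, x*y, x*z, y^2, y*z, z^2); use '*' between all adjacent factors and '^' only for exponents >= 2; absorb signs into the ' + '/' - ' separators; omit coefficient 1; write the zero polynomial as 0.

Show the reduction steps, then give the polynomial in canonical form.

tr(b^-1) = tr(b) = y
and tr(b^-2) = tr(b^-1)*tr(b) - tr(1)  (eliminate b^-1) = y^2 - 2
and tr(b^-1 a) = tr(a)*tr(b) - tr(a b)  (eliminate b^-1) = x*y - z
next, tr(b^-2 a) = tr(b^-1 a)*tr(b) - tr(b^-1 a b)  (eliminate b^-1) = x*y^2 - y*z - x
tr(b^-1 a^-1 b^-1) = tr(b^-2)*tr(a) - tr(b^-2 a)  (eliminate a^-1) = y*z - x
and tr(b^-1 a^-1 b^-2) = tr(b^-1 a^-1 b^-1)*tr(b) - tr(b^-1 a^-1)  (eliminate b^-1) = y^2*z - x*y - z

y^2*z - x*y - z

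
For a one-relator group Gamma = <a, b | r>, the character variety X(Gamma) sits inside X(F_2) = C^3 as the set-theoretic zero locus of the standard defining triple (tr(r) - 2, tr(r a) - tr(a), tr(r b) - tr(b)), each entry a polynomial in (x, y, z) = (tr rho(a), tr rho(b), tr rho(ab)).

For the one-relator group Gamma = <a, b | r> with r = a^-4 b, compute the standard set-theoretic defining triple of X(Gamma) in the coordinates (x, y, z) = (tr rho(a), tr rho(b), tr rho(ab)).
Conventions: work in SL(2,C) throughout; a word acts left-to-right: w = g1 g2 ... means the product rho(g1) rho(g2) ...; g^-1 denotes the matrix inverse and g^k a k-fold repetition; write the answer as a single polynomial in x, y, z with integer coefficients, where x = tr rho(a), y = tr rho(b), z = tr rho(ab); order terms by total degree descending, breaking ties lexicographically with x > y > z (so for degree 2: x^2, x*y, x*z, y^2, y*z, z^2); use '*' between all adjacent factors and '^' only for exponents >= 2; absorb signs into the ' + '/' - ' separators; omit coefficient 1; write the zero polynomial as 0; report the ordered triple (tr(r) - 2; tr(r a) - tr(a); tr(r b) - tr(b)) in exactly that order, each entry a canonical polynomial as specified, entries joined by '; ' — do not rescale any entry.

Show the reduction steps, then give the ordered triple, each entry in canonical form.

x^4*y - x^3*z - 3*x^2*y + 2*x*z + y - 2; x^3*y - x^2*z - 2*x*y - x + z; x^4*y^2 - x^3*y*z - x^4 - 3*x^2*y^2 + 2*x*y*z + 4*x^2 + y^2 - y - 2

reduce: tr(b a^-1) = tr(b) * tr(a) - tr(b a) = x*y - z
reduce: tr(a^-2 b) = tr(b a^-1) * tr(a) - tr(b) = x^2*y - x*z - y
so tr(a^-1 b a^-2) = tr(a^-2 b) * tr(a) - tr(a^-2 b a) = x^3*y - x^2*z - 2*x*y + z
tr(a^-4 b) = tr(a^-1 b a^-2) * tr(a) - tr(a^-1 b a^-1) = x^4*y - x^3*z - 3*x^2*y + 2*x*z + y
so tr(b^2) = tr(b) * tr(b) - tr(1)   [square of b] = y^2 - 2
so tr(b^2 a) = tr(b) * tr(a b) - tr(a)   [square of b] = y*z - x
tr(a^-1 b^2) = tr(b^2) * tr(a) - tr(b^2 a)   [inverse elimination on a] = x*y^2 - y*z - x
reduce: tr(a^-2 b^2) = tr(a^-1 b^2) * tr(a) - tr(a^-1 b^2 a)   [inverse elimination on a] = x^2*y^2 - x*y*z - x^2 - y^2 + 2
tr(a^-2 b^2 a^-1) = tr(a^-2 b^2) * tr(a) - tr(a^-2 b^2 a)   [inverse elimination on a] = x^3*y^2 - x^2*y*z - x^3 - 2*x*y^2 + y*z + 3*x
reduce: tr(a^-4 b^2) = tr(a^-2 b^2 a^-1) * tr(a) - tr(a^-2 b^2)   [inverse elimination on a] = x^4*y^2 - x^3*y*z - x^4 - 3*x^2*y^2 + 2*x*y*z + 4*x^2 + y^2 - 2
assemble the triple (tr(r) - 2; tr(r a) - x; tr(r b) - y)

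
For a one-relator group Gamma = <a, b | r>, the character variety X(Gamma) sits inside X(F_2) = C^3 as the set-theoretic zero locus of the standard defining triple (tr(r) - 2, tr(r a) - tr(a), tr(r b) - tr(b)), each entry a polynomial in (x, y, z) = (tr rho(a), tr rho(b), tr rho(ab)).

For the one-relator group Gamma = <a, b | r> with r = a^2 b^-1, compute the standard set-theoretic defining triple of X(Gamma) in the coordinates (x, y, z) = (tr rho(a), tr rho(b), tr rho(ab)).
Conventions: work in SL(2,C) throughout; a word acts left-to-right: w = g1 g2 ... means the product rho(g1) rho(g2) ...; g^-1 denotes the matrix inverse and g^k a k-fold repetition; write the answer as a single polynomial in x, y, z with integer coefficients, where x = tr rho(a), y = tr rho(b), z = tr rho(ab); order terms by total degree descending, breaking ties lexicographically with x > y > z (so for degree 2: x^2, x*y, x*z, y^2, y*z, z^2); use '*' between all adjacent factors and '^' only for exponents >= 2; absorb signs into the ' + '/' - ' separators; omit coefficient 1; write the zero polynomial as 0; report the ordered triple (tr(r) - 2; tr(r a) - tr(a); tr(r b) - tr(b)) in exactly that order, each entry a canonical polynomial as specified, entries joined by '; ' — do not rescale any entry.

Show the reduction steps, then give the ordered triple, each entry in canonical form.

x^2*y - x*z - y - 2; x^3*y - x^2*z - 2*x*y - x + z; x^2 - y - 2

trace(a^2) = trace(a)*trace(a) - trace(1) = x^2 - 2
and trace(a^2 b) = trace(a)*trace(b a) - trace(b) = x*z - y
trace(a^2 b^-1) = trace(a^2)*trace(b) - trace(a^2 b) = x^2*y - x*z - y
next, trace(a^3) = trace(a)*trace(a^2) - trace(a) = x^3 - 3*x
next, trace(a^3 b) = trace(a)*trace(b a^2) - trace(b a) = x^2*z - x*y - z
and trace(a^2 b^-1 a) = trace(a^3)*trace(b) - trace(a^3 b) = x^3*y - x^2*z - 2*x*y + z
assemble the triple (trace(r) - 2; trace(r a) - x; trace(r b) - y)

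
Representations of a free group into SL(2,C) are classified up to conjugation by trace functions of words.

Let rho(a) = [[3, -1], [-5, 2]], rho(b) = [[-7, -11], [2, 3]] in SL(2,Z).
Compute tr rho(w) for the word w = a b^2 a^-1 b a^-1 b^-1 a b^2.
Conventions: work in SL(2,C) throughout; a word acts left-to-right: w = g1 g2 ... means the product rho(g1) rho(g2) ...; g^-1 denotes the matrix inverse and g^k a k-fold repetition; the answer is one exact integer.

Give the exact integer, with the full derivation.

rho(a) = [[3, -1], [-5, 2]]
... * rho(b) = [[-7, -11], [2, 3]]  ->  [[-23, -36], [39, 61]]
... * rho(b) = [[-7, -11], [2, 3]]  ->  [[89, 145], [-151, -246]]
... * rho(a^-1) = [[2, 1], [5, 3]]  ->  [[903, 524], [-1532, -889]]
... * rho(b) = [[-7, -11], [2, 3]]  ->  [[-5273, -8361], [8946, 14185]]
... * rho(a^-1) = [[2, 1], [5, 3]]  ->  [[-52351, -30356], [88817, 51501]]
... * rho(b^-1) = [[3, 11], [-2, -7]]  ->  [[-96341, -363369], [163449, 616480]]
... * rho(a) = [[3, -1], [-5, 2]]  ->  [[1527822, -630397], [-2592053, 1069511]]
... * rho(b) = [[-7, -11], [2, 3]]  ->  [[-11955548, -18697233], [20283393, 31721116]]
... * rho(b) = [[-7, -11], [2, 3]]  ->  [[46294370, 75419329], [-78541519, -127953975]]
tr = 46294370 + -127953975 = -81659605

-81659605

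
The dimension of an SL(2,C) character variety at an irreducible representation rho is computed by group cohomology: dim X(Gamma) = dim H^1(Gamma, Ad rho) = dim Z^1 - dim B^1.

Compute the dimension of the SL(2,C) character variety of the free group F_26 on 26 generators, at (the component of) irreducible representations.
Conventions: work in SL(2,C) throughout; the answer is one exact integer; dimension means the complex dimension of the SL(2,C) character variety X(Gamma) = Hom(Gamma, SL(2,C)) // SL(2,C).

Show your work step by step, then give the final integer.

Gamma = F_26 has 26 generators and no relators.
Z^1(Gamma, Ad rho) = (sl_2)^26: a cocycle is a free choice of one sl_2 vector per generator, so dim Z^1 = 3*26 = 78.
dim B^1 = 3: the coboundary map is injective because an irreducible image has centralizer 0 in sl_2.
dim X = dim H^1 = dim Z^1 - dim B^1 = 78 - 3 = 75.

75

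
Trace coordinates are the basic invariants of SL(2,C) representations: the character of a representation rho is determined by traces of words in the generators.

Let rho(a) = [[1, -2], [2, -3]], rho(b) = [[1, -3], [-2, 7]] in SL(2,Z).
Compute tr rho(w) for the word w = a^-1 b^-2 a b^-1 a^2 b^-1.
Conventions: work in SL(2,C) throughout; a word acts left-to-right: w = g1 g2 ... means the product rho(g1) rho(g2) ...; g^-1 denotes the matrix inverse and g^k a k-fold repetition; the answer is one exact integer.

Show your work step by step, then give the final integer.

21314

rho(a^-1) = [[-3, 2], [-2, 1]]
... * rho(b^-1) = [[7, 3], [2, 1]]  ->  [[-17, -7], [-12, -5]]
... * rho(b^-1) = [[7, 3], [2, 1]]  ->  [[-133, -58], [-94, -41]]
... * rho(a) = [[1, -2], [2, -3]]  ->  [[-249, 440], [-176, 311]]
... * rho(b^-1) = [[7, 3], [2, 1]]  ->  [[-863, -307], [-610, -217]]
... * rho(a) = [[1, -2], [2, -3]]  ->  [[-1477, 2647], [-1044, 1871]]
... * rho(a) = [[1, -2], [2, -3]]  ->  [[3817, -4987], [2698, -3525]]
... * rho(b^-1) = [[7, 3], [2, 1]]  ->  [[16745, 6464], [11836, 4569]]
tr = 16745 + 4569 = 21314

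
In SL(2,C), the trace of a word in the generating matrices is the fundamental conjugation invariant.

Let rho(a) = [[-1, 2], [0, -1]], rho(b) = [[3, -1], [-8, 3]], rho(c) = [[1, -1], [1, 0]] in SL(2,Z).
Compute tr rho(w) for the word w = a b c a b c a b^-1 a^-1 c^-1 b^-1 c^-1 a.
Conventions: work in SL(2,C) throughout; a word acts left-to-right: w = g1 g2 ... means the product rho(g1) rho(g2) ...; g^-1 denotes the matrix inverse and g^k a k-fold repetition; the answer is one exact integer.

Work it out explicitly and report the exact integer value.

rho(a) = [[-1, 2], [0, -1]]
... * rho(b) = [[3, -1], [-8, 3]]  ->  [[-19, 7], [8, -3]]
... * rho(c) = [[1, -1], [1, 0]]  ->  [[-12, 19], [5, -8]]
... * rho(a) = [[-1, 2], [0, -1]]  ->  [[12, -43], [-5, 18]]
... * rho(b) = [[3, -1], [-8, 3]]  ->  [[380, -141], [-159, 59]]
... * rho(c) = [[1, -1], [1, 0]]  ->  [[239, -380], [-100, 159]]
... * rho(a) = [[-1, 2], [0, -1]]  ->  [[-239, 858], [100, -359]]
... * rho(b^-1) = [[3, 1], [8, 3]]  ->  [[6147, 2335], [-2572, -977]]
... * rho(a^-1) = [[-1, -2], [0, -1]]  ->  [[-6147, -14629], [2572, 6121]]
... * rho(c^-1) = [[0, 1], [-1, 1]]  ->  [[14629, -20776], [-6121, 8693]]
... * rho(b^-1) = [[3, 1], [8, 3]]  ->  [[-122321, -47699], [51181, 19958]]
... * rho(c^-1) = [[0, 1], [-1, 1]]  ->  [[47699, -170020], [-19958, 71139]]
... * rho(a) = [[-1, 2], [0, -1]]  ->  [[-47699, 265418], [19958, -111055]]
tr = -47699 + -111055 = -158754

-158754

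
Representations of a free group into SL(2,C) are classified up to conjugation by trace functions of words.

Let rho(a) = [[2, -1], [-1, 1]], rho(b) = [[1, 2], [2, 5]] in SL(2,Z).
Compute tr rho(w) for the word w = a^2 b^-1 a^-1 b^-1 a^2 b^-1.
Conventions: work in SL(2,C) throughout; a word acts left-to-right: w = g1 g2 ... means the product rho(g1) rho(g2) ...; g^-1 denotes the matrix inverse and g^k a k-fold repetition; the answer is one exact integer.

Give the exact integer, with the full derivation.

rho(a) = [[2, -1], [-1, 1]]
... * rho(a) = [[2, -1], [-1, 1]]  ->  [[5, -3], [-3, 2]]
... * rho(b^-1) = [[5, -2], [-2, 1]]  ->  [[31, -13], [-19, 8]]
... * rho(a^-1) = [[1, 1], [1, 2]]  ->  [[18, 5], [-11, -3]]
... * rho(b^-1) = [[5, -2], [-2, 1]]  ->  [[80, -31], [-49, 19]]
... * rho(a) = [[2, -1], [-1, 1]]  ->  [[191, -111], [-117, 68]]
... * rho(a) = [[2, -1], [-1, 1]]  ->  [[493, -302], [-302, 185]]
... * rho(b^-1) = [[5, -2], [-2, 1]]  ->  [[3069, -1288], [-1880, 789]]
tr = 3069 + 789 = 3858

3858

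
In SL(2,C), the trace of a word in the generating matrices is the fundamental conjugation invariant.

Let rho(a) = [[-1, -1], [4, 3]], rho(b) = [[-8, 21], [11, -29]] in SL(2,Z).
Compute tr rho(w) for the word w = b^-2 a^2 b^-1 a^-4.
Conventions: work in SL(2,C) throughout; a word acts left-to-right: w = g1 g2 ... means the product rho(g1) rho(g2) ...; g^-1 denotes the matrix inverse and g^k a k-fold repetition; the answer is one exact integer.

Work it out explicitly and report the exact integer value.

318730

rho(b^-1) = [[-29, -21], [-11, -8]]
... * rho(b^-1) = [[-29, -21], [-11, -8]]  ->  [[1072, 777], [407, 295]]
... * rho(a) = [[-1, -1], [4, 3]]  ->  [[2036, 1259], [773, 478]]
... * rho(a) = [[-1, -1], [4, 3]]  ->  [[3000, 1741], [1139, 661]]
... * rho(b^-1) = [[-29, -21], [-11, -8]]  ->  [[-106151, -76928], [-40302, -29207]]
... * rho(a^-1) = [[3, 1], [-4, -1]]  ->  [[-10741, -29223], [-4078, -11095]]
... * rho(a^-1) = [[3, 1], [-4, -1]]  ->  [[84669, 18482], [32146, 7017]]
... * rho(a^-1) = [[3, 1], [-4, -1]]  ->  [[180079, 66187], [68370, 25129]]
... * rho(a^-1) = [[3, 1], [-4, -1]]  ->  [[275489, 113892], [104594, 43241]]
tr = 275489 + 43241 = 318730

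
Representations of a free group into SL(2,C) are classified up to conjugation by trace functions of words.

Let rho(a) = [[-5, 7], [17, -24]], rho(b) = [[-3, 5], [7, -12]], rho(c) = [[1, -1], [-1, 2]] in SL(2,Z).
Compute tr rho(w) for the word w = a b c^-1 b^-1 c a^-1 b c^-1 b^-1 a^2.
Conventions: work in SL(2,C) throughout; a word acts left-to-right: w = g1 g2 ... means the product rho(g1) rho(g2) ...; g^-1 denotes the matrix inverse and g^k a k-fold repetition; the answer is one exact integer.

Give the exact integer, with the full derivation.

304079

rho(a) = [[-5, 7], [17, -24]]
... * rho(b) = [[-3, 5], [7, -12]]  ->  [[64, -109], [-219, 373]]
... * rho(c^-1) = [[2, 1], [1, 1]]  ->  [[19, -45], [-65, 154]]
... * rho(b^-1) = [[-12, -5], [-7, -3]]  ->  [[87, 40], [-298, -137]]
... * rho(c) = [[1, -1], [-1, 2]]  ->  [[47, -7], [-161, 24]]
... * rho(a^-1) = [[-24, -7], [-17, -5]]  ->  [[-1009, -294], [3456, 1007]]
... * rho(b) = [[-3, 5], [7, -12]]  ->  [[969, -1517], [-3319, 5196]]
... * rho(c^-1) = [[2, 1], [1, 1]]  ->  [[421, -548], [-1442, 1877]]
... * rho(b^-1) = [[-12, -5], [-7, -3]]  ->  [[-1216, -461], [4165, 1579]]
... * rho(a) = [[-5, 7], [17, -24]]  ->  [[-1757, 2552], [6018, -8741]]
... * rho(a) = [[-5, 7], [17, -24]]  ->  [[52169, -73547], [-178687, 251910]]
tr = 52169 + 251910 = 304079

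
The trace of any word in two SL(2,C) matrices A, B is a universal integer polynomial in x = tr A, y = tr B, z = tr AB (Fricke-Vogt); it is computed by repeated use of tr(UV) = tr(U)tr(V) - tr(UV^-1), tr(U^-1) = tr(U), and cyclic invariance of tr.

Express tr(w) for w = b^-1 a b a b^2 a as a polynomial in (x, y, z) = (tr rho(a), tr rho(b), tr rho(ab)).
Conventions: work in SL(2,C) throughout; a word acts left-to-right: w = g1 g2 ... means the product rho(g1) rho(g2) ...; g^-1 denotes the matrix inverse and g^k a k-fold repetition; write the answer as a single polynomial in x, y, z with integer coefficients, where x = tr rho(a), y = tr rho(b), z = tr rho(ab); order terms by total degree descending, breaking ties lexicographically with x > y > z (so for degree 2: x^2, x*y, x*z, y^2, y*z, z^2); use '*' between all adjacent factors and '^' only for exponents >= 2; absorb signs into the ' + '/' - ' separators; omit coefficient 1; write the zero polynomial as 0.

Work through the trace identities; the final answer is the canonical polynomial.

x*y^2*z^2 - x^2*y*z - y^3*z - y*z^3 + x*z^2 + 3*y*z - x

tr(a b a b) = tr(b a) tr(b a) - tr(1) = z^2 - 2
tr(a b a) = tr(a) tr(b a) - tr(b) = x*z - y
tr(b a b^2 a) = tr(b) tr(a b a b) - tr(a b a) = y*z^2 - x*z - y
tr(a b^2) = tr(b) tr(a b) - tr(a) = y*z - x
tr(b a b^2) = tr(b) tr(a b^2) - tr(a b) = y^2*z - x*y - z
tr(a b a b^2 a) = tr(a) tr(b a b^2 a) - tr(b a b^2) = x*y*z^2 - x^2*z - y^2*z + z
tr(a b a b a b) = tr(b a) tr(b a b a) - tr(b^-1 a^-1) = z^3 - 3*z
tr(a b a b a) = tr(a) tr(b a b a) - tr(b a b) = x*z^2 - y*z - x
tr(a b a b^2 a b) = tr(b) tr(a b a b a b) - tr(a b a b a) = y*z^3 - x*z^2 - 2*y*z + x
tr(b^-1 a b a b^2 a) = tr(a b a b^2 a) tr(b) - tr(a b a b^2 a b) = x*y^2*z^2 - x^2*y*z - y^3*z - y*z^3 + x*z^2 + 3*y*z - x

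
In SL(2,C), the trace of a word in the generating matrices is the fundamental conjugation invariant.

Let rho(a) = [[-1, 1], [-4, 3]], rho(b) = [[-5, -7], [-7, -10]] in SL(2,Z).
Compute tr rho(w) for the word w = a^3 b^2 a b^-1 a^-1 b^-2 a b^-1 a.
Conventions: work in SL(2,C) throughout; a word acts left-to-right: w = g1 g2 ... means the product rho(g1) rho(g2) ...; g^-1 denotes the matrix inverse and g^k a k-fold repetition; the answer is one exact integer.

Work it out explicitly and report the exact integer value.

-10925252

rho(a) = [[-1, 1], [-4, 3]]
... * rho(a) = [[-1, 1], [-4, 3]]  ->  [[-3, 2], [-8, 5]]
... * rho(a) = [[-1, 1], [-4, 3]]  ->  [[-5, 3], [-12, 7]]
... * rho(b) = [[-5, -7], [-7, -10]]  ->  [[4, 5], [11, 14]]
... * rho(b) = [[-5, -7], [-7, -10]]  ->  [[-55, -78], [-153, -217]]
... * rho(a) = [[-1, 1], [-4, 3]]  ->  [[367, -289], [1021, -804]]
... * rho(b^-1) = [[-10, 7], [7, -5]]  ->  [[-5693, 4014], [-15838, 11167]]
... * rho(a^-1) = [[3, -1], [4, -1]]  ->  [[-1023, 1679], [-2846, 4671]]
... * rho(b^-1) = [[-10, 7], [7, -5]]  ->  [[21983, -15556], [61157, -43277]]
... * rho(b^-1) = [[-10, 7], [7, -5]]  ->  [[-328722, 231661], [-914509, 644484]]
... * rho(a) = [[-1, 1], [-4, 3]]  ->  [[-597922, 366261], [-1663427, 1018943]]
... * rho(b^-1) = [[-10, 7], [7, -5]]  ->  [[8543047, -6016759], [23766871, -16738704]]
... * rho(a) = [[-1, 1], [-4, 3]]  ->  [[15523989, -9507230], [43187945, -26449241]]
tr = 15523989 + -26449241 = -10925252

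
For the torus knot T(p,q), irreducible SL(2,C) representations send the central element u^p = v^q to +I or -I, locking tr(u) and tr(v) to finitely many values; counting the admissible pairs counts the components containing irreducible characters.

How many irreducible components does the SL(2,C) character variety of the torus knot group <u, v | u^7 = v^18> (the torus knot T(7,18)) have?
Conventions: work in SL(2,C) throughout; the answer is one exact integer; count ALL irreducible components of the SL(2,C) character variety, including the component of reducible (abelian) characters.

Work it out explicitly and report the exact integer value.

In the torus knot group T(7,18), u^7 = v^18 is central, so an irreducible representation sends it to +I or -I (Schur).
This locks tr(u) to 2*cos(pi*alpha/7), alpha in 1..6, and tr(v) to 2*cos(pi*beta/18), beta in 1..17, on each component of irreducible characters.
u^7 = (-1)^alpha I and v^18 = (-1)^beta I must agree, so alpha and beta have equal parity.
count pairs: odd alpha (3 choices) x odd beta (9), plus even alpha (3) x even beta (8): 3*9 + 3*8 = 51.
components with irreducible characters: 51; plus the single component of reducible (abelian) characters: total 52.

52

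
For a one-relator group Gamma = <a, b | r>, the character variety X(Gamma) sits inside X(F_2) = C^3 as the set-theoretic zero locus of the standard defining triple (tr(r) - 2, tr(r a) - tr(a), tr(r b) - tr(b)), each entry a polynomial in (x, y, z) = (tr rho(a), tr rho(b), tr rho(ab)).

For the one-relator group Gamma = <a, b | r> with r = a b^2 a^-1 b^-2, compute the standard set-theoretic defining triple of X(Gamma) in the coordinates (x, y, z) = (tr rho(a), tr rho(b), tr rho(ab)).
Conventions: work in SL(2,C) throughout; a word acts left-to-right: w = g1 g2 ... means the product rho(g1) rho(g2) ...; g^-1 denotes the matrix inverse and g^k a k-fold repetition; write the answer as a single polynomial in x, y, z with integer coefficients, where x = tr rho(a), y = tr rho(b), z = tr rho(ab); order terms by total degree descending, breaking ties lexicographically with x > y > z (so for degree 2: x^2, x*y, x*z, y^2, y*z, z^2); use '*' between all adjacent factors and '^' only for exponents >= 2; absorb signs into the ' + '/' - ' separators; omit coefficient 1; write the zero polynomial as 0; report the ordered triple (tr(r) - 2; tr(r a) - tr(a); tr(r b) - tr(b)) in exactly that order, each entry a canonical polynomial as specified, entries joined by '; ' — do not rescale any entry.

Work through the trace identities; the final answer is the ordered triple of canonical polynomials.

tr(b^2 a) = tr(b)*tr(a b) - tr(a) = y*z - x
and tr(b^2) = tr(b)*tr(b) - tr(1) = y^2 - 2
tr(a b^2 a) = tr(a)*tr(b^2 a) - tr(b^2) = x*y*z - x^2 - y^2 + 2
tr(a b a b) = tr(b a)*tr(b a) - tr(1)   [split at repeated b] = z^2 - 2
and tr(a b a) = tr(a)*tr(b a) - tr(b) = x*z - y
tr(a b^2 a b) = tr(b)*tr(a b a b) - tr(a b a) = y*z^2 - x*z - y
and tr(b^-1 a b^2 a) = tr(a b^2 a)*tr(b) - tr(a b^2 a b) = x*y^2*z - x^2*y - y^3 - y*z^2 + x*z + 3*y
next, tr(b^-2 a b^2 a) = tr(b^-1 a b^2 a)*tr(b) - tr(b^-1 a b^2 a b) = x*y^3*z - x^2*y^2 - y^4 - y^2*z^2 + x^2 + 4*y^2 - 2
tr(a b^2 a^-1 b^-2) = tr(b^-2 a b^2)*tr(a) - tr(b^-2 a b^2 a) = -x*y^3*z + x^2*y^2 + y^4 + y^2*z^2 - 4*y^2 + 2
tr(b a^2 b^2) = tr(b)*tr(b a^2 b) - tr(b a^2) = x*y^2*z - x^2*y - y^3 - x*z + 3*y
tr(a b a^2 b) = tr(a)*tr(b a b a) - tr(b a b) = x*z^2 - y*z - x
and tr(a b a^2) = tr(a)*tr(a b a) - tr(a b) = x^2*z - x*y - z
next, tr(b a^2 b^2 a) = tr(b)*tr(a b a^2 b) - tr(a b a^2) = x*y*z^2 - x^2*z - y^2*z + z
tr(a^2 b^2 a^-1 b) = tr(b a^2 b^2)*tr(a) - tr(b a^2 b^2 a) = x^2*y^2*z - x^3*y - x*y^3 - x*y*z^2 + y^2*z + 3*x*y - z
next, tr(a^2 b^2 a^-1 b^-1) = tr(a^2 b^2 a^-1)*tr(b) - tr(a^2 b^2 a^-1 b) = -x^2*y^2*z + x^3*y + x*y^3 + x*y*z^2 - 4*x*y + z
tr(a b^2 a^-1 b^-2 a) = tr(a^2 b^2 a^-1 b^-1)*tr(b) - tr(a^2 b^2 a^-1) = -x^2*y^3*z + x^3*y^2 + x*y^4 + x*y^2*z^2 - 4*x*y^2 + x
next, tr(b a b^2) = tr(b)*tr(b a b) - tr(b a)  (reduce the b square) = y^2*z - x*y - z
and tr(a b^2 a^-1 b) = tr(b a b^2)*tr(a) - tr(b a b^2 a)  (eliminate a^-1) = x*y^2*z - x^2*y - y*z^2 + y
tr(a b^2 a^-1 b^-1) = tr(a b^2 a^-1)*tr(b) - tr(a b^2 a^-1 b)  (eliminate b^-1) = -x*y^2*z + x^2*y + y^3 + y*z^2 - 3*y
assemble the triple (tr(r) - 2; tr(r a) - x; tr(r b) - y)

-x*y^3*z + x^2*y^2 + y^4 + y^2*z^2 - 4*y^2; -x^2*y^3*z + x^3*y^2 + x*y^4 + x*y^2*z^2 - 4*x*y^2; -x*y^2*z + x^2*y + y^3 + y*z^2 - 4*y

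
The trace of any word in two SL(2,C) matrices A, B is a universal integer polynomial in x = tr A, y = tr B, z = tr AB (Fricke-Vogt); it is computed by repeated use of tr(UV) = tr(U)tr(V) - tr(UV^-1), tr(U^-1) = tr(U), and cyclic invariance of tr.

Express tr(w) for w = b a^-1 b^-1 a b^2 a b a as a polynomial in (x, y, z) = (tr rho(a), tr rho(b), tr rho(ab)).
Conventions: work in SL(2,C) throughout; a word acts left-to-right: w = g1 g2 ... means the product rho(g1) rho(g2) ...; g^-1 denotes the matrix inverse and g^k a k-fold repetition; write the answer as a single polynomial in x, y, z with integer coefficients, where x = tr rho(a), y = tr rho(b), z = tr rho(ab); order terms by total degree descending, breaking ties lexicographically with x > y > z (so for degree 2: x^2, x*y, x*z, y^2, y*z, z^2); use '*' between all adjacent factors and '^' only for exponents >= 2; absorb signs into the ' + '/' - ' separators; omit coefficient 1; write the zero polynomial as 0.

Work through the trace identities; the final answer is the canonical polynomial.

-x*y^2*z^3 + 2*x^2*y*z^2 + y^3*z^2 + y*z^4 - x^3*z - x*z^3 - x^2*y - y^3 - 4*y*z^2 + 3*x*z + 3*y

tr(b a b a) = tr(a b)*tr(a b) - tr(1) = z^2 - 2
tr(b a b) = tr(b)*tr(a b) - tr(a) = y*z - x
apply: tr(a b a^2 b) = tr(a)*tr(b a b a) - tr(b a b) = x*z^2 - y*z - x
apply: tr(b a^2) = tr(a)*tr(b a) - tr(b) = x*z - y
tr(a b a^2) = tr(a)*tr(b a^2) - tr(b a) = x^2*z - x*y - z
tr(a b^2 a b a) = tr(b)*tr(a b a^2 b) - tr(a b a^2) = x*y*z^2 - x^2*z - y^2*z + z
tr(a b a b a b) = tr(a b)*tr(a b a b) - tr(a^-1 b^-1) = z^3 - 3*z
apply: tr(b^2 a b a b a) = tr(b)*tr(a b a b a b) - tr(a b a b a) = y*z^3 - x*z^2 - 2*y*z + x
apply: tr(b a b a b) = tr(b)*tr(a b a b) - tr(a b a) = y*z^2 - x*z - y
tr(b^2 a b a b) = tr(b)*tr(b a b a b) - tr(b a b a) = y^2*z^2 - x*y*z - y^2 - z^2 + 2
use: tr(a b^2 a b a b a) = tr(a)*tr(b^2 a b a b a) - tr(b^2 a b a b) = x*y*z^3 - x^2*z^2 - y^2*z^2 - x*y*z + x^2 + y^2 + z^2 - 2
use: tr(a b a b a b a b) = tr(a b a b a b)*tr(a b) - tr(b a b a) = z^4 - 4*z^2 + 2
apply: tr(a b a b a b a) = tr(a)*tr(b a b a b a) - tr(b a b a b) = x*z^3 - y*z^2 - 2*x*z + y
tr(a b^2 a b a b a b) = tr(b)*tr(a b a b a b a b) - tr(a b a b a b a) = y*z^4 - x*z^3 - 3*y*z^2 + 2*x*z + y
use: tr(b^-1 a b^2 a b a b a) = tr(a b^2 a b a b a)*tr(b) - tr(a b^2 a b a b a b) = x*y^2*z^3 - x^2*y*z^2 - y^3*z^2 - y*z^4 - x*y^2*z + x*z^3 + x^2*y + y^3 + 4*y*z^2 - 2*x*z - 3*y
use: tr(b a^-1 b^-1 a b^2 a b a) = tr(b^-1 a b^2 a b a b)*tr(a) - tr(b^-1 a b^2 a b a b a) = -x*y^2*z^3 + 2*x^2*y*z^2 + y^3*z^2 + y*z^4 - x^3*z - x*z^3 - x^2*y - y^3 - 4*y*z^2 + 3*x*z + 3*y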